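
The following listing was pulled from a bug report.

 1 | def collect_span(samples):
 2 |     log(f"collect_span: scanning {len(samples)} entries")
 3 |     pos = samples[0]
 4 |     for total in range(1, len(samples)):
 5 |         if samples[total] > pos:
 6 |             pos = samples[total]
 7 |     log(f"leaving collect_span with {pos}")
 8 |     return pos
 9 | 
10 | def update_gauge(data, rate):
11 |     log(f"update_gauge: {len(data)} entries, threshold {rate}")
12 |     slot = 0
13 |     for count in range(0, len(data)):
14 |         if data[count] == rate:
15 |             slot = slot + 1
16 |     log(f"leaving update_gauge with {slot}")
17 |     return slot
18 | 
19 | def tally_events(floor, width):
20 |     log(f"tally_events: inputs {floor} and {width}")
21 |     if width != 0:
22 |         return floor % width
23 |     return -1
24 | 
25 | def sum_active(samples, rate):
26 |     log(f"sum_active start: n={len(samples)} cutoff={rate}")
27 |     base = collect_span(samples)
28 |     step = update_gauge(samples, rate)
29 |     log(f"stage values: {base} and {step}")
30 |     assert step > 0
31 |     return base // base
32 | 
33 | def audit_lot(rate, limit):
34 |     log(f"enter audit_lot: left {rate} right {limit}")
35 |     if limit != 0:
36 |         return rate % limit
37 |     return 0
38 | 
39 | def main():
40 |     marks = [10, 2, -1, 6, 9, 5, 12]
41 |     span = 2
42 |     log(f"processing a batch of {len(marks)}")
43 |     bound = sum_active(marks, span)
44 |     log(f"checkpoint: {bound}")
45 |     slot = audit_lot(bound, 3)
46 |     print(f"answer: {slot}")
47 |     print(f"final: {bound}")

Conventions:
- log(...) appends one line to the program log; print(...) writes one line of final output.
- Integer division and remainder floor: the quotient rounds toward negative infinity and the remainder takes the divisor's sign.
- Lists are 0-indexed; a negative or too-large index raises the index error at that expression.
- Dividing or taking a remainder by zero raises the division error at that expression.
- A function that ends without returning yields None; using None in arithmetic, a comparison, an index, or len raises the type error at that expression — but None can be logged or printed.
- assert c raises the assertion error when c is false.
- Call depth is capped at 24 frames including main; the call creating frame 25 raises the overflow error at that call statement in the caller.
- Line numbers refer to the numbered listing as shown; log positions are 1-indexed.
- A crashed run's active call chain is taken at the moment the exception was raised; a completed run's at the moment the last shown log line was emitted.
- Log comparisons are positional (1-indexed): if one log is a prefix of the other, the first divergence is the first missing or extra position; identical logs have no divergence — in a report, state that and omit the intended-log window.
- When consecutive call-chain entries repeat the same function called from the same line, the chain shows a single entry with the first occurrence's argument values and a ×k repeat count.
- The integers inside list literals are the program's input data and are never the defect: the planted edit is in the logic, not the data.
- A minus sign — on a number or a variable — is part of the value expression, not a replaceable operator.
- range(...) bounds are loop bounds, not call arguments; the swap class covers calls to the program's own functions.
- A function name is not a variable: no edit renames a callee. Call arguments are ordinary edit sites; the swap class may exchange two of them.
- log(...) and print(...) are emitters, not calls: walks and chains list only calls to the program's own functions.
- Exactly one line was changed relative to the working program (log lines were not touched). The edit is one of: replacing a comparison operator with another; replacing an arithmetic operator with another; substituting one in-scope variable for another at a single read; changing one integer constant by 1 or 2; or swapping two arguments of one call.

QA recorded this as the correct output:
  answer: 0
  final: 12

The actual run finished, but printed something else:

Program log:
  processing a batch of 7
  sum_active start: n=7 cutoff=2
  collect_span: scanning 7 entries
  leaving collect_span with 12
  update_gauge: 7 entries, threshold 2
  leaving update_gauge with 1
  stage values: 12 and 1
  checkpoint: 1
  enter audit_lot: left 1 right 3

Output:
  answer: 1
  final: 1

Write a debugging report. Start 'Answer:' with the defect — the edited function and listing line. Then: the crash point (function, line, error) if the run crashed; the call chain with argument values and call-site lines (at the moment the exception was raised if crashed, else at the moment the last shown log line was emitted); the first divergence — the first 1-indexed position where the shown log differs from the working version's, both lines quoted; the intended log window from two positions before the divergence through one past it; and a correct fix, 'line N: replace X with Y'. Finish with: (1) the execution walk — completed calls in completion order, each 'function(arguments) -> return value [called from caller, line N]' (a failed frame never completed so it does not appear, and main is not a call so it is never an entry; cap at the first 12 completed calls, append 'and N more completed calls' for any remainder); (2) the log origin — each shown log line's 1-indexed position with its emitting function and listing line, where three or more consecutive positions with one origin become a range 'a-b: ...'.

Answer: the defect is in sum_active at line 31.
Key observation: At log position 8 the runs split — shown 'checkpoint: 1', but the working version logs 'checkpoint: 12'.
Call chain: main -> audit_lot(1, 3) (called at line 45).
First divergence: position 8 — the shown line 'checkpoint: 1' should read 'checkpoint: 12'.
Intended log window:
  6: leaving update_gauge with 1
  7: stage values: 12 and 1
  8: checkpoint: 12
  9: enter audit_lot: left 12 right 3
Execution walk:
  collect_span([10, 2, -1, 6, 9, 5, 12]) -> 12  [called from sum_active, line 27]
  update_gauge([10, 2, -1, 6, 9, 5, 12], 2) -> 1  [called from sum_active, line 28]
  sum_active([10, 2, -1, 6, 9, 5, 12], 2) -> 1  [called from main, line 43]
  audit_lot(1, 3) -> 1  [called from main, line 45]
Log line origins:
  1: from main, line 42
  2: from sum_active, line 26
  3: from collect_span, line 2
  4: from collect_span, line 7
  5: from update_gauge, line 11
  6: from update_gauge, line 16
  7: from sum_active, line 29
  8: from main, line 44
  9: from audit_lot, line 34
A correct fix: line 31: replace `base // base` with `base // step`.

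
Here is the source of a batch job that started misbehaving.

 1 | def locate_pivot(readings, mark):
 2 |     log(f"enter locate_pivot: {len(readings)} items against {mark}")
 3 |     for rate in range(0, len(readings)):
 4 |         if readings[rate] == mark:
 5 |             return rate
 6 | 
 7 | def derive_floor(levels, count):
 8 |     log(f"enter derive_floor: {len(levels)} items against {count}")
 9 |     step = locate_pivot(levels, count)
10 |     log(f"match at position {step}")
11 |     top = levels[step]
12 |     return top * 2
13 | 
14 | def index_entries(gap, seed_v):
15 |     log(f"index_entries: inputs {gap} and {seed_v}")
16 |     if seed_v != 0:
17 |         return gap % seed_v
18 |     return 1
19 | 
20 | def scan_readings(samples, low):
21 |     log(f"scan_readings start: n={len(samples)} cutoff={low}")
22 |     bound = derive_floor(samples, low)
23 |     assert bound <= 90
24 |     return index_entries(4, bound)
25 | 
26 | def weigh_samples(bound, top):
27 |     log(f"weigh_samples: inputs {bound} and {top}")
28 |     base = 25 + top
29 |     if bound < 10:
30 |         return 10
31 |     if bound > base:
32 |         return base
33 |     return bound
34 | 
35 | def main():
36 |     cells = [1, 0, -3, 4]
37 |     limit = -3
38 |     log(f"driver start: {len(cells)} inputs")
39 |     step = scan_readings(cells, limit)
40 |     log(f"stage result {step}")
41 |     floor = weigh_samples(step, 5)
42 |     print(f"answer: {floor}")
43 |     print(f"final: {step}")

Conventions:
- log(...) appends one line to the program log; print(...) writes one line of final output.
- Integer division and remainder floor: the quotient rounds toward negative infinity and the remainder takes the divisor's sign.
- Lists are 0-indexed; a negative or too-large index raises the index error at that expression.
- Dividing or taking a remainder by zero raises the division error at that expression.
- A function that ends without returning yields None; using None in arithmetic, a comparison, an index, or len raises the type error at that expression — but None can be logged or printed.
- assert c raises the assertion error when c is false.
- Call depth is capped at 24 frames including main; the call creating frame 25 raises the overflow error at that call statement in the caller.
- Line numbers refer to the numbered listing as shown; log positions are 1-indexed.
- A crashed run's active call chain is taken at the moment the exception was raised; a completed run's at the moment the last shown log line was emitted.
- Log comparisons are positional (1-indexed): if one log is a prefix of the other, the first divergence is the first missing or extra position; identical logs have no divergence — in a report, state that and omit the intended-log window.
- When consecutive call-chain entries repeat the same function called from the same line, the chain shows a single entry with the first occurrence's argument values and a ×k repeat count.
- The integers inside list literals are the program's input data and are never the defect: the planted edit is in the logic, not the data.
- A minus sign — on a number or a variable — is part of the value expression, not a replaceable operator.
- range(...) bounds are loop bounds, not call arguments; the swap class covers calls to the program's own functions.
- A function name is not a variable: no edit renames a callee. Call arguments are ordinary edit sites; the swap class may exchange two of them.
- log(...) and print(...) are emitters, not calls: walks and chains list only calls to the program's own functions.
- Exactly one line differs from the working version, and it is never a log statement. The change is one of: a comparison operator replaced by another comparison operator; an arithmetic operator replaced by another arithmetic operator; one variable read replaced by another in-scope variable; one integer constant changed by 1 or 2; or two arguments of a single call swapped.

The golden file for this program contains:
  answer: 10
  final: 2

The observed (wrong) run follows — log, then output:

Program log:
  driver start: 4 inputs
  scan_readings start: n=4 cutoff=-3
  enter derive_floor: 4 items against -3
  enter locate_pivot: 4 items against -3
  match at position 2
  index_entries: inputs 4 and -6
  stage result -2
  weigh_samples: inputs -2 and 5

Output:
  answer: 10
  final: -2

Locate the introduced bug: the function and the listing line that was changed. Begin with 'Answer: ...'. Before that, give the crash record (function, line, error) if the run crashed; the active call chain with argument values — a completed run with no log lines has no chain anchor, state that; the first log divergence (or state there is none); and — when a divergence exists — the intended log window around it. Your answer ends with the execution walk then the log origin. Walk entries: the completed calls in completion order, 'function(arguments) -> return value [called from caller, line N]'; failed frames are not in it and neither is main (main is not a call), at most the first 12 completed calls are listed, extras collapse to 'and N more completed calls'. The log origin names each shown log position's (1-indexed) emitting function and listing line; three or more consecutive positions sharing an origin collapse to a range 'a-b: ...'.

Answer: the defect is in scan_readings at line 24.
Key observation: The log first diverges at position 6: the faulty run prints 'index_entries: inputs 4 and -6' where the working version prints 'index_entries: inputs -6 and 4'.
Call chain: main -> weigh_samples(-2, 5) (called at line 41).
First divergence: position 6 — the shown line 'index_entries: inputs 4 and -6' should read 'index_entries: inputs -6 and 4'.
Intended log window:
  4: enter locate_pivot: 4 items against -3
  5: match at position 2
  6: index_entries: inputs -6 and 4
  7: stage result 2
Execution walk:
  locate_pivot([1, 0, -3, 4], -3) -> 2  [called from derive_floor, line 9]
  derive_floor([1, 0, -3, 4], -3) -> -6  [called from scan_readings, line 22]
  index_entries(4, -6) -> -2  [called from scan_readings, line 24]
  scan_readings([1, 0, -3, 4], -3) -> -2  [called from main, line 39]
  weigh_samples(-2, 5) -> 10  [called from main, line 41]
Log origin:
  1: emitted by main (line 38)
  2: emitted by scan_readings (line 21)
  3: emitted by derive_floor (line 8)
  4: emitted by locate_pivot (line 2)
  5: emitted by derive_floor (line 10)
  6: emitted by index_entries (line 15)
  7: emitted by main (line 40)
  8: emitted by weigh_samples (line 27)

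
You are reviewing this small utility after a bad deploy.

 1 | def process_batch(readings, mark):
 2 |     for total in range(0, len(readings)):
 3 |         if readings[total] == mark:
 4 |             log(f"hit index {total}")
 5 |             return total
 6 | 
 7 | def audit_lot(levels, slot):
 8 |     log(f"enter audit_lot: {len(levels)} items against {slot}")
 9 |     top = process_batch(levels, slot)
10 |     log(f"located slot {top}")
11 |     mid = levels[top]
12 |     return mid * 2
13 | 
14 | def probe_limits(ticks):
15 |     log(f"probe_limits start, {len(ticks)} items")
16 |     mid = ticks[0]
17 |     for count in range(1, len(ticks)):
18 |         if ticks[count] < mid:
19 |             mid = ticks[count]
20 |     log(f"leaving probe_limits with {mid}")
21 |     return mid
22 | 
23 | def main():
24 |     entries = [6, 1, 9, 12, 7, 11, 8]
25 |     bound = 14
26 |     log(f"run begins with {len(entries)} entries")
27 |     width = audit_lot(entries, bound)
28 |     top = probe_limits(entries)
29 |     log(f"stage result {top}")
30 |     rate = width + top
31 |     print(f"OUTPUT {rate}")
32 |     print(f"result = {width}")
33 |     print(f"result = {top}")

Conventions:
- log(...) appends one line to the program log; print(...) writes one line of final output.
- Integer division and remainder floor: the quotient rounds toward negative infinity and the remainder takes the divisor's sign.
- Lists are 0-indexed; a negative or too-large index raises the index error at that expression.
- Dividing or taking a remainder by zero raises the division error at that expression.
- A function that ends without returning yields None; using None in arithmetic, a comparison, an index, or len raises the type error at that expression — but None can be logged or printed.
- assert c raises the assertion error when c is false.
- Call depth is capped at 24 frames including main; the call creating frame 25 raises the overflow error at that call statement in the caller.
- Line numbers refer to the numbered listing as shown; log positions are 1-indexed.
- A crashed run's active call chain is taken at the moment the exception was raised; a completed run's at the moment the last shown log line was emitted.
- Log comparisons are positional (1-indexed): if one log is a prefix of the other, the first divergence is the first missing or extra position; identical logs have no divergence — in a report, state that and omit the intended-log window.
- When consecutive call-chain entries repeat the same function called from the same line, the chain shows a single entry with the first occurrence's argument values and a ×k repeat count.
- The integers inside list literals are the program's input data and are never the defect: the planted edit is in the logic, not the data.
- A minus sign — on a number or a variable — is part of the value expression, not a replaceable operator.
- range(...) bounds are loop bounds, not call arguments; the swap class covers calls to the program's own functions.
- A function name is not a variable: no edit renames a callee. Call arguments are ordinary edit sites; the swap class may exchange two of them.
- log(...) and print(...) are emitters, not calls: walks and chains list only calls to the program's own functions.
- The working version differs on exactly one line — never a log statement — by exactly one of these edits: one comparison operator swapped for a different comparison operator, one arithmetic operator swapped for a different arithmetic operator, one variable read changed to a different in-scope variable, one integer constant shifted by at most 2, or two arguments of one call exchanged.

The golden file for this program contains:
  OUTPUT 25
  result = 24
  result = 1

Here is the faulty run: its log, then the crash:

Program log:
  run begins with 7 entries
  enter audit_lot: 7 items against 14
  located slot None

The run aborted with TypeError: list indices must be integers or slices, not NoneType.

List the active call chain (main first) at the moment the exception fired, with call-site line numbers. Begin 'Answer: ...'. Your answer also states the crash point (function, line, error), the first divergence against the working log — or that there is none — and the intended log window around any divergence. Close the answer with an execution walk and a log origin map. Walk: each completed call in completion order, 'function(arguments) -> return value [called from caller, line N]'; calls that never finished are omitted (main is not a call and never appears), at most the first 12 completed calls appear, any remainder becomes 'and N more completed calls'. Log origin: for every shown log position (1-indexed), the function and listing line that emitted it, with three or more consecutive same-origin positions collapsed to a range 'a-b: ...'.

Answer: main -> audit_lot (called at line 27).
Core observation: At log position 2 the runs split — shown 'enter audit_lot: 7 items against 14', but the working version logs 'enter audit_lot: 7 items against 12'.
Crash: audit_lot, line 11, TypeError.
First divergence: position 2 — the shown line 'enter audit_lot: 7 items against 14' should read 'enter audit_lot: 7 items against 12'.
Intended log window:
  1: run begins with 7 entries
  2: enter audit_lot: 7 items against 12
  3: hit index 3
Execution walk:
  process_batch([6, 1, 9, 12, 7, 11, 8], 14) -> None  [called from audit_lot, line 9]
Log line origins:
  1: logged in main at line 26
  2: logged in audit_lot at line 8
  3: logged in audit_lot at line 10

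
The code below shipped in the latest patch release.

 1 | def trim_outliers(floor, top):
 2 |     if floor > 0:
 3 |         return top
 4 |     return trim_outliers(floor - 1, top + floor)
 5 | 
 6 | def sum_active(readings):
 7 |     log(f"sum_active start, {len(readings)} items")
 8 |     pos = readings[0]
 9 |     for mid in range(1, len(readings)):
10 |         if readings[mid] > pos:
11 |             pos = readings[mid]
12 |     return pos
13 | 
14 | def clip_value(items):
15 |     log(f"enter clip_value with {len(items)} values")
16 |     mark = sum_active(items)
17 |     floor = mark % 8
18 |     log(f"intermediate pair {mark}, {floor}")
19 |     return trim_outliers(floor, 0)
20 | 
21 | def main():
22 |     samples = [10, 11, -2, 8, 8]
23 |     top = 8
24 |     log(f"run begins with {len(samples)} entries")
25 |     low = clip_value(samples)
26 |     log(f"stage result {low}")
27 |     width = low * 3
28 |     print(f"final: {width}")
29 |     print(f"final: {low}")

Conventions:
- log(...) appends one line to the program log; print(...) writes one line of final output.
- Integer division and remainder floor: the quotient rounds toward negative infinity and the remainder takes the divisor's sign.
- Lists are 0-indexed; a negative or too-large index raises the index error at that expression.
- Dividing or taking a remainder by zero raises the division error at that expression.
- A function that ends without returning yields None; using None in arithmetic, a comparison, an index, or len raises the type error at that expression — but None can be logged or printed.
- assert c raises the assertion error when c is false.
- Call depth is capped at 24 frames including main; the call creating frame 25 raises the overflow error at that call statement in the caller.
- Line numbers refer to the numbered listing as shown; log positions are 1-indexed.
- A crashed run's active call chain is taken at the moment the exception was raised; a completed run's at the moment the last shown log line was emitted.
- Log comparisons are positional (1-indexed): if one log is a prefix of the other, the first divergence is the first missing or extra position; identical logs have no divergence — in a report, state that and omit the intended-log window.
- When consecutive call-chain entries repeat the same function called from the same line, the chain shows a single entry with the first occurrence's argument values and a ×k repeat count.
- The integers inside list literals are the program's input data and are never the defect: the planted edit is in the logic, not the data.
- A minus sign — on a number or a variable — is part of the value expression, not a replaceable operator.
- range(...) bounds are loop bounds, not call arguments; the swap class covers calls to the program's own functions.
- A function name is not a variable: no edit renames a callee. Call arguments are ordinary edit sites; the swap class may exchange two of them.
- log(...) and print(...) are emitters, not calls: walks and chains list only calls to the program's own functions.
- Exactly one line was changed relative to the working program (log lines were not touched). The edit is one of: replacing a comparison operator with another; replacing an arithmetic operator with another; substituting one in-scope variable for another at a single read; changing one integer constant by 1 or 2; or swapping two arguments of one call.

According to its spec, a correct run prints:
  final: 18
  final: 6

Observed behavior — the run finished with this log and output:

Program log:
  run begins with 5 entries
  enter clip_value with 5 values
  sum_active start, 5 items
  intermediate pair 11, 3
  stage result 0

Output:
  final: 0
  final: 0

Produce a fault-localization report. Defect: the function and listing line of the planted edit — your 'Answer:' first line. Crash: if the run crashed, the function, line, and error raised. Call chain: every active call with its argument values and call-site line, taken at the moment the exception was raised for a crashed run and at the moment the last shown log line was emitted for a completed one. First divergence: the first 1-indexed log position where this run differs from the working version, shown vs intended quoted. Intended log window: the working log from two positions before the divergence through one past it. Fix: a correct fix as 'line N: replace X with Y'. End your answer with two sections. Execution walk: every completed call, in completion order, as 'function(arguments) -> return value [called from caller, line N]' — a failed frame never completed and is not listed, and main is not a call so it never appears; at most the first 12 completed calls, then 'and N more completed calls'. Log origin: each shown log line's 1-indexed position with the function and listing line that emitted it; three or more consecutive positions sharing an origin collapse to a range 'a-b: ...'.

Answer: the defect is in trim_outliers at line 2.
Core observation: The earliest visible damage is log position 5 — 'stage result 0' rather than the intended 'stage result 6'.
Call chain: main.
First divergence: position 5 — the shown line 'stage result 0' should read 'stage result 6'.
Intended log window:
  3: sum_active start, 5 items
  4: intermediate pair 11, 3
  5: stage result 6
Execution walk:
  sum_active([10, 11, -2, 8, 8]) -> 11  [called from clip_value, line 16]
  trim_outliers(3, 0) -> 0  [called from clip_value, line 19]
  clip_value([10, 11, -2, 8, 8]) -> 0  [called from main, line 25]
Log line origins:
  1: emitted by main (line 24)
  2: emitted by clip_value (line 15)
  3: emitted by sum_active (line 7)
  4: emitted by clip_value (line 18)
  5: emitted by main (line 26)
A correct fix: line 2: replace `>` with `<=`.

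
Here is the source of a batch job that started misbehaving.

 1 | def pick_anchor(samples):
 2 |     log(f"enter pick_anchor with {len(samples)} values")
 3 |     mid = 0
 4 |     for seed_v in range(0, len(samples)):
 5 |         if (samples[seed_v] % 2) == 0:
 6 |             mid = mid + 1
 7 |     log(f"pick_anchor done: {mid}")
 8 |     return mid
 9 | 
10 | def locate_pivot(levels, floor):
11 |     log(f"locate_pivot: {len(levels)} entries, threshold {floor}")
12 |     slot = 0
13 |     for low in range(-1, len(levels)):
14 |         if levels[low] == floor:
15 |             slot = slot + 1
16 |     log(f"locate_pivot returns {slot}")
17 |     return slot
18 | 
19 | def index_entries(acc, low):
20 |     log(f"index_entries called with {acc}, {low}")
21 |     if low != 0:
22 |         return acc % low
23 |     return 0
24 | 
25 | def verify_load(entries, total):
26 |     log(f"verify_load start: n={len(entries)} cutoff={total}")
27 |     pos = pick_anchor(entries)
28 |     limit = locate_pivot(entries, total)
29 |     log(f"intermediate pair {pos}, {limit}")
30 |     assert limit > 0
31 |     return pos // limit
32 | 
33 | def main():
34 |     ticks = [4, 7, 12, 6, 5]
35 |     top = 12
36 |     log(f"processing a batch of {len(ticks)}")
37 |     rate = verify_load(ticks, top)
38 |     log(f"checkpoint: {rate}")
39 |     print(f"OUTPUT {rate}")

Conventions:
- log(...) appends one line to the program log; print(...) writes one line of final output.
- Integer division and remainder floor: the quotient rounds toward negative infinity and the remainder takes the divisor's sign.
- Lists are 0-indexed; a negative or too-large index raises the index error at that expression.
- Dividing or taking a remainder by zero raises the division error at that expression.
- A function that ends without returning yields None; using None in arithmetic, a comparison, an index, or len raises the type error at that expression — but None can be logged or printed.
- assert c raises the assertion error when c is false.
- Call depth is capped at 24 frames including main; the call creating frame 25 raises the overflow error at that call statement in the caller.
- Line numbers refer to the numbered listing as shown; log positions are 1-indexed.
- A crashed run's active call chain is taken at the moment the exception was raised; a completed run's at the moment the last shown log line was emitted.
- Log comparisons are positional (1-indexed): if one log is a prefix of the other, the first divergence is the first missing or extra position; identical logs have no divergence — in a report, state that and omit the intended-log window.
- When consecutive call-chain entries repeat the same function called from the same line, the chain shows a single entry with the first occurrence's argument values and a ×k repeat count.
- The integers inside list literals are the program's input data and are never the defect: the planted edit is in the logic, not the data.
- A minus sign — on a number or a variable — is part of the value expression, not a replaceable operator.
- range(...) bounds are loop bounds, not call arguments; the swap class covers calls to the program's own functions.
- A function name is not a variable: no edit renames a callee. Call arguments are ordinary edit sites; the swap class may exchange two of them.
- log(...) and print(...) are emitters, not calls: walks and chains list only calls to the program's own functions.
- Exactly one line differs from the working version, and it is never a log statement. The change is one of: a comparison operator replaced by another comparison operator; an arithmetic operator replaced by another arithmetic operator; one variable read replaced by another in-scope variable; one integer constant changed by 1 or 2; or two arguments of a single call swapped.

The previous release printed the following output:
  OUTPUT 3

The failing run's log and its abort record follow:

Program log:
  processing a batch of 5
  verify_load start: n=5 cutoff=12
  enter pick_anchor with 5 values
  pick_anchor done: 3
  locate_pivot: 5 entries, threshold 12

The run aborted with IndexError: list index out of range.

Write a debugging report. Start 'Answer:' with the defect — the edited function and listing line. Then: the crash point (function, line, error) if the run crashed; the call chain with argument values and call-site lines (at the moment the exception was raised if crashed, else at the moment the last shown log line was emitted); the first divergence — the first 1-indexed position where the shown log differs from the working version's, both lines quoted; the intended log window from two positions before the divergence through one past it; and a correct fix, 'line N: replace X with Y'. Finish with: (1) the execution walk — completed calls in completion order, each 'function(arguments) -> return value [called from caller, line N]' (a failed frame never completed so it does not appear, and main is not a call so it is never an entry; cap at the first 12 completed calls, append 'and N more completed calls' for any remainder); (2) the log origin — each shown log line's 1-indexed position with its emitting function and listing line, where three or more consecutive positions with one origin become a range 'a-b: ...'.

Answer: the defect is in locate_pivot at line 13.
Key observation: The shown log is a 5-line prefix of the intended one, whose next entry is 'locate_pivot returns 1'.
Crash: locate_pivot, line 14, IndexError.
Call chain: main -> verify_load([4, 7, 12, 6, 5], 12) (called at line 37) -> locate_pivot([4, 7, 12, 6, 5], 12) (called at line 28).
First divergence: position 6; the shown log stops at 5 lines while the working version next logs 'locate_pivot returns 1'.
Intended log window:
  4: pick_anchor done: 3
  5: locate_pivot: 5 entries, threshold 12
  6: locate_pivot returns 1
  7: intermediate pair 3, 1
Execution walk:
  pick_anchor([4, 7, 12, 6, 5]) -> 3  [called from verify_load, line 27]
Log origins:
  1 — main, line 36
  2 — verify_load, line 26
  3 — pick_anchor, line 2
  4 — pick_anchor, line 7
  5 — locate_pivot, line 11
A correct fix: line 13: replace `-1` with `0`.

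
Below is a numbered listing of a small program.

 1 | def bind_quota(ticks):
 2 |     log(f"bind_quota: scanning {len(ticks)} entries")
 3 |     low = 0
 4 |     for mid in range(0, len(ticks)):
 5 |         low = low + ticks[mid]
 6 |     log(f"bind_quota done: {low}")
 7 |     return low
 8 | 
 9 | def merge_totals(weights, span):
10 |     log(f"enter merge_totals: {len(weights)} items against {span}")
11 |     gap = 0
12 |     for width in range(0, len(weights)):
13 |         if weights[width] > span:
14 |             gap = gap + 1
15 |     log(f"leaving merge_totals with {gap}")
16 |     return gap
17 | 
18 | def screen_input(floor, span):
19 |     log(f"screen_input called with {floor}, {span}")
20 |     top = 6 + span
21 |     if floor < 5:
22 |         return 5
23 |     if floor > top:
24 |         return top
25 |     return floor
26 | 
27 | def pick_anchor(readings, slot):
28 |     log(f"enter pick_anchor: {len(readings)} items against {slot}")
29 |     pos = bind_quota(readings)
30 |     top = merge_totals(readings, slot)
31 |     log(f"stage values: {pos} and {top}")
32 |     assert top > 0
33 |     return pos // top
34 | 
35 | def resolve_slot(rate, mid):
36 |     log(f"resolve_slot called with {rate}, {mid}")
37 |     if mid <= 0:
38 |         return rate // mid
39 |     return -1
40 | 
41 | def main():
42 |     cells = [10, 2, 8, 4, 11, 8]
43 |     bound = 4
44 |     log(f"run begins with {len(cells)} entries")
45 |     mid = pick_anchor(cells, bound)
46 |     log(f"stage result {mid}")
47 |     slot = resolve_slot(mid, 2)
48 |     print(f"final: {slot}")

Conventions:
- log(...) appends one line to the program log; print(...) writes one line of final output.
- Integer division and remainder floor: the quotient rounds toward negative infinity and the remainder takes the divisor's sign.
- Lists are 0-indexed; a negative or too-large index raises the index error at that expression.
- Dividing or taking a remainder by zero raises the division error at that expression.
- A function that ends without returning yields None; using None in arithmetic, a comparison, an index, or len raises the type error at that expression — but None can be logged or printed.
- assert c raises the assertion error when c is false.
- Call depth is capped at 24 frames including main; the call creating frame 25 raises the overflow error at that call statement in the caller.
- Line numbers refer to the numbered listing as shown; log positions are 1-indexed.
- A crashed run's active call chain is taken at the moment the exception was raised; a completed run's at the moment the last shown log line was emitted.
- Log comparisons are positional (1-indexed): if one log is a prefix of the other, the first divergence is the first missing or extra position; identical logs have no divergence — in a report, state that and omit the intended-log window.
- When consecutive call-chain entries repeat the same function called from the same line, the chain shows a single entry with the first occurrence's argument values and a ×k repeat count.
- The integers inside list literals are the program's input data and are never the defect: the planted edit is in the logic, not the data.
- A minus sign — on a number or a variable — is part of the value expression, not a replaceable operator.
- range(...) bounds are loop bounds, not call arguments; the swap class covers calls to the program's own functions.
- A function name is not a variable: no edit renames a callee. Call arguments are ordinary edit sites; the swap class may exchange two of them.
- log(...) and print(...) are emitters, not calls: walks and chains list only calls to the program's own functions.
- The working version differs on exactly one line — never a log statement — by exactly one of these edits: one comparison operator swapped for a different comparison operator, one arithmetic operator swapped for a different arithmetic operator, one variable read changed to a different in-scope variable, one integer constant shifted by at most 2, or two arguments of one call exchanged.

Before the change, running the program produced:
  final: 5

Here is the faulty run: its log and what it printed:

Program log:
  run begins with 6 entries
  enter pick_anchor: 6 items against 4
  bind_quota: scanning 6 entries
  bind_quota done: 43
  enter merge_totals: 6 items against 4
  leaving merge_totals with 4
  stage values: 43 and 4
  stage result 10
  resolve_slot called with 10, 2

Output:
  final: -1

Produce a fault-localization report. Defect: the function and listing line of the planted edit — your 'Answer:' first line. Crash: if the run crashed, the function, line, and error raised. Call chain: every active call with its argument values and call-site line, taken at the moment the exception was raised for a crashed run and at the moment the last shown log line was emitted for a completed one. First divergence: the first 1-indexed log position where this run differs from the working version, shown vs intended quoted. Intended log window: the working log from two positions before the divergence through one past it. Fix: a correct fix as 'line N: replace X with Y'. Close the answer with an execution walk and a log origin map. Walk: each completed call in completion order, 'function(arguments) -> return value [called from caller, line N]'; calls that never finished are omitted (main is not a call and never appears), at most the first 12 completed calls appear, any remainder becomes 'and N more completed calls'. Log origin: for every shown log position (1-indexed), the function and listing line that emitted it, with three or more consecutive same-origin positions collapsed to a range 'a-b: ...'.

Answer: the defect is in resolve_slot at line 37.
Key observation: The logs agree in full; only the final output differs.
Call chain: main -> resolve_slot(10, 2) (called at line 47).
First divergence: none; the two logs match at every position.
Execution walk:
  bind_quota([10, 2, 8, 4, 11, 8]) -> 43  [called from pick_anchor, line 29]
  merge_totals([10, 2, 8, 4, 11, 8], 4) -> 4  [called from pick_anchor, line 30]
  pick_anchor([10, 2, 8, 4, 11, 8], 4) -> 10  [called from main, line 45]
  resolve_slot(10, 2) -> -1  [called from main, line 47]
Log line origins:
  1: from main, line 44
  2: from pick_anchor, line 28
  3: from bind_quota, line 2
  4: from bind_quota, line 6
  5: from merge_totals, line 10
  6: from merge_totals, line 15
  7: from pick_anchor, line 31
  8: from main, line 46
  9: from resolve_slot, line 36
A correct fix: line 37: replace `<=` with `!=`.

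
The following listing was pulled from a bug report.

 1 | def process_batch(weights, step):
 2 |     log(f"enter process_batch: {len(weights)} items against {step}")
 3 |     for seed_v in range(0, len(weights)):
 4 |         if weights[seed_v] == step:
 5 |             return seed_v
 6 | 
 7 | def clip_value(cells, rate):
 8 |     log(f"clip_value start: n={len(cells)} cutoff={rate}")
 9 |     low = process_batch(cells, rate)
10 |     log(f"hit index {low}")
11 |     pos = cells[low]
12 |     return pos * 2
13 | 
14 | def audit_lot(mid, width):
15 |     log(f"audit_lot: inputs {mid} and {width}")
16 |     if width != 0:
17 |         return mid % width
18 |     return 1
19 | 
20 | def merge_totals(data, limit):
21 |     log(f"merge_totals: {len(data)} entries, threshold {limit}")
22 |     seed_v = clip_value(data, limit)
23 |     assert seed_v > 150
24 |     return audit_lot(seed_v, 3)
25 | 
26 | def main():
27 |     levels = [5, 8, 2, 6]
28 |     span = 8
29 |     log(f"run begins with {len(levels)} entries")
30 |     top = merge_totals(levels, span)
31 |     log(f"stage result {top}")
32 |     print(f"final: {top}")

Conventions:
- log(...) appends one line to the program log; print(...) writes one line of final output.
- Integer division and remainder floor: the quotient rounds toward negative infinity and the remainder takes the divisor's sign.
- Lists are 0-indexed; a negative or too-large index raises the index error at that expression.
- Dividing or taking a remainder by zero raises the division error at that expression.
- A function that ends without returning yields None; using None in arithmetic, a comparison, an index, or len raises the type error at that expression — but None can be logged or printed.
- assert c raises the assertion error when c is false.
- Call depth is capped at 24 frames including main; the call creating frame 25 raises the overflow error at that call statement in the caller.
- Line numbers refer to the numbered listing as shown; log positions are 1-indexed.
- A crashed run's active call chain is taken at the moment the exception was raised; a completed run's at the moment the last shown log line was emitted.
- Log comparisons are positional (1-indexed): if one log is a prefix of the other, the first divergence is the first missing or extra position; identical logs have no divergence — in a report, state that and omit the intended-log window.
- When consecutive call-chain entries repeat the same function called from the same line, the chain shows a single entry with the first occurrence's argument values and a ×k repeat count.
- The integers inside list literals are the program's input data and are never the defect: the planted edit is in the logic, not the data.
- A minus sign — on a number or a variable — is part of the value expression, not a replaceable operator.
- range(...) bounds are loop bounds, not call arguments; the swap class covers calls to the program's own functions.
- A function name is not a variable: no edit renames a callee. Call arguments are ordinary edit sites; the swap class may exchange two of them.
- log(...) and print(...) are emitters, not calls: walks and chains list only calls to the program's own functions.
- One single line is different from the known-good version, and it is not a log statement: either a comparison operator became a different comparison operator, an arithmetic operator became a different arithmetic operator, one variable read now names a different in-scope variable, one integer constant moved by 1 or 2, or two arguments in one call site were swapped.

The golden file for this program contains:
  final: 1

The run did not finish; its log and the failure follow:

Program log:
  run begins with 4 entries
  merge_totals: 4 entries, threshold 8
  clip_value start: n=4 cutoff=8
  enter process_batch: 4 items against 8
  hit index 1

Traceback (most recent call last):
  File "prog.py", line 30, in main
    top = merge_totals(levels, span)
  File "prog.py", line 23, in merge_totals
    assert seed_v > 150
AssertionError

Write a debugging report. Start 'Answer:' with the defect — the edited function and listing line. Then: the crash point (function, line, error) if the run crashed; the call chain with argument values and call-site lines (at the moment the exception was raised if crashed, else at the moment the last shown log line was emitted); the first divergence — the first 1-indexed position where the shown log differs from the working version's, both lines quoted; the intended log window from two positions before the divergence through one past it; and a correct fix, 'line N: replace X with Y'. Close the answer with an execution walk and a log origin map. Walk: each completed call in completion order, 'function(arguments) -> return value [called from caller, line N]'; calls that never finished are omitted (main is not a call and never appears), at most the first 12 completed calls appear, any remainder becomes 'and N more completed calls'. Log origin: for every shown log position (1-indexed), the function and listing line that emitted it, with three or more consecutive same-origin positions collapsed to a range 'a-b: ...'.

Answer: the defect is in merge_totals at line 23.
The tell: A complete run would log 'audit_lot: inputs 16 and 3' next, but this one stopped at 5 lines.
Crash: merge_totals, line 23, AssertionError.
Call chain: main -> merge_totals([5, 8, 2, 6], 8) (called at line 30).
First divergence: position 6 — after 5 matching lines the faulty run goes silent; intended next line 'audit_lot: inputs 16 and 3'.
Intended log window:
  4: enter process_batch: 4 items against 8
  5: hit index 1
  6: audit_lot: inputs 16 and 3
  7: stage result 1
Execution walk:
  process_batch([5, 8, 2, 6], 8) -> 1  [called from clip_value, line 9]
  clip_value([5, 8, 2, 6], 8) -> 16  [called from merge_totals, line 22]
Origin of each log line:
  1 — main, line 29
  2 — merge_totals, line 21
  3 — clip_value, line 8
  4 — process_batch, line 2
  5 — clip_value, line 10
A correct fix: line 23: replace `>` with `<=`.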